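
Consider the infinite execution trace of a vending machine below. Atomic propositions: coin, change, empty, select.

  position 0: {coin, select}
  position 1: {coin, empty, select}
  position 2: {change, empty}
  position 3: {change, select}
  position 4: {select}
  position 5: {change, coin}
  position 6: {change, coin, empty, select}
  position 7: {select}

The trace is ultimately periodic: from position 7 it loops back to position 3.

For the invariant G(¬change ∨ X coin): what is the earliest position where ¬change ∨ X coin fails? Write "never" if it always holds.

Check ¬change ∨ X coin at each position in order: 0 ✓, 1 ✓.
At position 2 the labels are {change, empty} and the next position 3 has {change, select}, so ¬change ∨ X coin is false there. This is the first violation.

2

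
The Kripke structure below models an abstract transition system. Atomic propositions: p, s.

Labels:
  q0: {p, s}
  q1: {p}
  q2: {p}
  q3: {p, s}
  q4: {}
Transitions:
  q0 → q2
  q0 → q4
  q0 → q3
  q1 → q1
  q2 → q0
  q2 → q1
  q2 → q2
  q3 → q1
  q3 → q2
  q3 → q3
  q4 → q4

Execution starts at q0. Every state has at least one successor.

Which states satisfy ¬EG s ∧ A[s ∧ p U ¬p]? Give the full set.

States satisfying s: {q0, q3}.
States satisfying EG s: {q0, q3}.
States satisfying ¬EG s: {q1, q2, q4}.
States satisfying s ∧ p: {q0, q3}.
States satisfying ¬p: {q4}.
States satisfying A[s ∧ p U ¬p]: {q4}.
States satisfying ¬EG s ∧ A[s ∧ p U ¬p]: {q4}.

{q4}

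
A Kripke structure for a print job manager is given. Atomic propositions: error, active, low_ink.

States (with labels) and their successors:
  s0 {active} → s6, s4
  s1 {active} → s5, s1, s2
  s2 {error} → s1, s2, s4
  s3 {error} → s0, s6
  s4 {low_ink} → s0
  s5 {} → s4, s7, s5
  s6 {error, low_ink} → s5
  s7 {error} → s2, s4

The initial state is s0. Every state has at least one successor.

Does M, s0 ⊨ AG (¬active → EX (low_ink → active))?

Satisfied

States satisfying ¬active → EX (low_ink → active): {s0, s1, s2, s3, s4, s5, s6, s7}.
States satisfying AG (¬active → EX (low_ink → active)): {s0, s1, s2, s3, s4, s5, s6, s7}.
Every state reachable from s0 satisfies ¬active → EX (low_ink → active).
s0 ∈ Sat(AG (¬active → EX (low_ink → active))).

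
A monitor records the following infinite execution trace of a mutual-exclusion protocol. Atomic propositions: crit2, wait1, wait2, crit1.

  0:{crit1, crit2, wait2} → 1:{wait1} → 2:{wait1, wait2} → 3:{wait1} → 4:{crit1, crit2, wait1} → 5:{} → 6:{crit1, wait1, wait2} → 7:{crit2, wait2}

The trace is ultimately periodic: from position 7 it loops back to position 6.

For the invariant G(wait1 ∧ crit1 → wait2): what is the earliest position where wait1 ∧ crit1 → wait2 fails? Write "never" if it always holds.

Check wait1 ∧ crit1 → wait2 at each position in order: 0 ✓, 1 ✓, 2 ✓, 3 ✓.
At position 4 the labels are {crit1, crit2, wait1}, so wait1 ∧ crit1 → wait2 is false there. This is the first violation.

4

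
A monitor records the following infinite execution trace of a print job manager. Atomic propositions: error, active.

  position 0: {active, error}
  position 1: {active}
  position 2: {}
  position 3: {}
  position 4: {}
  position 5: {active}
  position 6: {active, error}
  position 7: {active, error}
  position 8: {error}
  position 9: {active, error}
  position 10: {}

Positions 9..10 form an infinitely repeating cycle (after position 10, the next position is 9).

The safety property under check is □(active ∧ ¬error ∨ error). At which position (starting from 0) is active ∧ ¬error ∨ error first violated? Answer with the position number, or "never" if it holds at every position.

Check active ∧ ¬error ∨ error at each position in order: 0 ✓, 1 ✓.
At position 2 the labels are {}, so active ∧ ¬error ∨ error is false there. This is the first violation.

2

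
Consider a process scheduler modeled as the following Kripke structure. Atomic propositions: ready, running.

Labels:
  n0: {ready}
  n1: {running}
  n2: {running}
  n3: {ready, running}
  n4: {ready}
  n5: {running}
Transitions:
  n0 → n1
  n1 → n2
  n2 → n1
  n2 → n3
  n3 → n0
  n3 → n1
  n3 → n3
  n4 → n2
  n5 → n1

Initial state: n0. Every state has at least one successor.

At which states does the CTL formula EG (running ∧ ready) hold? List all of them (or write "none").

{n3}

States satisfying running ∧ ready: {n3}.
States satisfying EG (running ∧ ready): {n3}.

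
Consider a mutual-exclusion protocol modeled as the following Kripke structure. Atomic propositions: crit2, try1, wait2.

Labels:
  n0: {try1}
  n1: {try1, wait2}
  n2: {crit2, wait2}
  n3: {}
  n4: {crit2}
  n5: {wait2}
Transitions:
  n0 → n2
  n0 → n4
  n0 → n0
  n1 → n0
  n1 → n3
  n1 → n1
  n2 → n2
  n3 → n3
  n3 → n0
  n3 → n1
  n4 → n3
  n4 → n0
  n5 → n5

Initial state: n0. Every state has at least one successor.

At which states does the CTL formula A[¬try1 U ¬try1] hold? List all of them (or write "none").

States satisfying ¬try1: {n2, n3, n4, n5}.
States satisfying A[¬try1 U ¬try1]: {n2, n3, n4, n5}.

{n2, n3, n4, n5}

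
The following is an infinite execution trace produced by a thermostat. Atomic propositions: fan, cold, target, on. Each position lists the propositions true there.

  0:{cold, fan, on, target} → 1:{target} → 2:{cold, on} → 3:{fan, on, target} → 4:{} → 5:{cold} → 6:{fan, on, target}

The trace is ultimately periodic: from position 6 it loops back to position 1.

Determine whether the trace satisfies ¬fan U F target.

Walking from position 0: F target first holds at position 0, and ¬fan holds at every earlier position along the way, so ¬fan U F target holds.

Yes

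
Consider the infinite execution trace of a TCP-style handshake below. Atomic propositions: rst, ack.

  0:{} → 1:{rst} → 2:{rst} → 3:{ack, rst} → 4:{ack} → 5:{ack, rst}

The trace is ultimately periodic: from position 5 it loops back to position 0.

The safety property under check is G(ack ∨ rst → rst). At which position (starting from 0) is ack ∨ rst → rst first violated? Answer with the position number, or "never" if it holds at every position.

Check ack ∨ rst → rst at each position in order: 0 ✓, 1 ✓, 2 ✓, 3 ✓.
At position 4 the labels are {ack}, so ack ∨ rst → rst is false there. This is the first violation.

4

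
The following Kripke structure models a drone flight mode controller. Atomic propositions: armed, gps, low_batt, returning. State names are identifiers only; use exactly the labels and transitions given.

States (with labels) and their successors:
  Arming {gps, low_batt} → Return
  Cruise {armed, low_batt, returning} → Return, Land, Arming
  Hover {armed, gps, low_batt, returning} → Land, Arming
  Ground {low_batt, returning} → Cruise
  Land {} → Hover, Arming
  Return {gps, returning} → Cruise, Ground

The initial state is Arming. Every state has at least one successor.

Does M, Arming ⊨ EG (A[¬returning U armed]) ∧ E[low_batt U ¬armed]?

Does not hold

States satisfying A[¬returning U armed]: {Cruise, Hover}.
States satisfying EG (A[¬returning U armed]): ∅.
States satisfying low_batt: {Arming, Cruise, Hover, Ground}.
States satisfying ¬armed: {Arming, Ground, Land, Return}.
States satisfying E[low_batt U ¬armed]: {Arming, Cruise, Hover, Ground, Land, Return}.
States satisfying EG (A[¬returning U armed]) ∧ E[low_batt U ¬armed]: ∅.
Arming ∉ Sat(EG (A[¬returning U armed]) ∧ E[low_batt U ¬armed]).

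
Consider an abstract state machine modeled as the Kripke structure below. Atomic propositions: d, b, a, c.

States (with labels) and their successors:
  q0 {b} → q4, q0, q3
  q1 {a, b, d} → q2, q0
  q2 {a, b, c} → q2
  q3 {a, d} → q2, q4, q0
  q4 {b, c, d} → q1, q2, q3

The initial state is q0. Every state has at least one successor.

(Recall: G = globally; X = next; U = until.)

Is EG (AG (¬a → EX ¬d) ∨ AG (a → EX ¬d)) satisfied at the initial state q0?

States satisfying AG (¬a → EX ¬d) ∨ AG (a → EX ¬d): {q0, q1, q2, q3, q4}.
States satisfying EG (AG (¬a → EX ¬d) ∨ AG (a → EX ¬d)): {q0, q1, q2, q3, q4}.
q0 ∈ Sat(EG (AG (¬a → EX ¬d) ∨ AG (a → EX ¬d))).

Satisfied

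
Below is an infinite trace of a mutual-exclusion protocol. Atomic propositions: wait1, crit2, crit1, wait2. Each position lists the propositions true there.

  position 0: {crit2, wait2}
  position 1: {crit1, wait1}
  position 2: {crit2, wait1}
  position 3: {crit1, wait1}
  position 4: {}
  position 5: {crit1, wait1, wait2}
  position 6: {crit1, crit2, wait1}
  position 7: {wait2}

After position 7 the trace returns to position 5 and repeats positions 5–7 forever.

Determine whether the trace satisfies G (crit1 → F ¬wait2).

crit1 → F ¬wait2 holds at every position 0..7, and those are all positions ever visited, so G (crit1 → F ¬wait2) holds.
Positions where crit1 holds: 1, 3, 5, 6.
Check F ¬wait2 at each: 1→ok, 3→ok, 5→ok, 6→ok.

Yes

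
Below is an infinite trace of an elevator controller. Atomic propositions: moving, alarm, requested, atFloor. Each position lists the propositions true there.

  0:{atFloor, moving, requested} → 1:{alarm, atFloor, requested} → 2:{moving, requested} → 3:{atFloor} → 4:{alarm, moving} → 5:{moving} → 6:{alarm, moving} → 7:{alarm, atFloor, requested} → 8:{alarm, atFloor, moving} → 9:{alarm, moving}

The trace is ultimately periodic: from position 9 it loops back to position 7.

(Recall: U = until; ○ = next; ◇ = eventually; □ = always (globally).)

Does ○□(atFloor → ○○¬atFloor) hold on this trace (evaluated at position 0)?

Violated

The position after 0 is 1; □(atFloor → ○○¬atFloor) is false there.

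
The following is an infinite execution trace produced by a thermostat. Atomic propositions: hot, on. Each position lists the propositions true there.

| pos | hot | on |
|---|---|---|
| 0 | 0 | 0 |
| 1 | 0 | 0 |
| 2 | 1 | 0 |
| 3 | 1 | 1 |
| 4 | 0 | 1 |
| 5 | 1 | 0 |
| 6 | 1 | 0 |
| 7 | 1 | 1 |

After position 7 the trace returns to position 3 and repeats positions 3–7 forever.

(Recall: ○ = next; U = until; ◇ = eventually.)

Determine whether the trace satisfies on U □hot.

Walking from position 0: at position 0, □hot has not yet held and on fails, so on U □hot is false.

Violated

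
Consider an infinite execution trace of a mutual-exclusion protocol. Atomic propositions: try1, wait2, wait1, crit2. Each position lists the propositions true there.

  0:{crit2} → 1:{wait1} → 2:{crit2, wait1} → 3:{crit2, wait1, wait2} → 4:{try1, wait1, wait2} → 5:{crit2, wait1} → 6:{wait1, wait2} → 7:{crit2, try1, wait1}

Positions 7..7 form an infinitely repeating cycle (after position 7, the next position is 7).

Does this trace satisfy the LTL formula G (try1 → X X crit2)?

No

try1 → X X crit2 must hold at every position from 0 onward. It fails at position 4, so G (try1 → X X crit2) is false.
Positions where try1 holds: 4, 7.
Check X X crit2 at each: 4→fails, 7→ok.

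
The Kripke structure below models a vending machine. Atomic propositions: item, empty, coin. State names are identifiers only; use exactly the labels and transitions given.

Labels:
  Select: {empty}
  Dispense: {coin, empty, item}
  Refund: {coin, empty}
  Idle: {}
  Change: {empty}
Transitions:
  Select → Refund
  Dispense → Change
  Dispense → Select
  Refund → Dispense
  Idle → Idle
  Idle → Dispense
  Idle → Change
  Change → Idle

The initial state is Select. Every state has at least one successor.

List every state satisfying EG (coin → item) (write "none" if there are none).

States satisfying coin → item: {Select, Dispense, Idle, Change}.
States satisfying EG (coin → item): {Dispense, Idle, Change}.

{Dispense, Idle, Change}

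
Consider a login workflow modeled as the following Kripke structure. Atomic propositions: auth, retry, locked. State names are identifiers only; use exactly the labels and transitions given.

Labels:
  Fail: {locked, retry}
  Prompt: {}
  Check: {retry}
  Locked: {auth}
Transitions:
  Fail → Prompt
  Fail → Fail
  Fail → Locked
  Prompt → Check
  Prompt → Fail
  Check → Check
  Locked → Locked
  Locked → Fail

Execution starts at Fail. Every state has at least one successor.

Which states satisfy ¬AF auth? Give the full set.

States satisfying auth: {Locked}.
States satisfying AF auth: {Locked}.
States satisfying ¬AF auth: {Fail, Prompt, Check}.

{Fail, Prompt, Check}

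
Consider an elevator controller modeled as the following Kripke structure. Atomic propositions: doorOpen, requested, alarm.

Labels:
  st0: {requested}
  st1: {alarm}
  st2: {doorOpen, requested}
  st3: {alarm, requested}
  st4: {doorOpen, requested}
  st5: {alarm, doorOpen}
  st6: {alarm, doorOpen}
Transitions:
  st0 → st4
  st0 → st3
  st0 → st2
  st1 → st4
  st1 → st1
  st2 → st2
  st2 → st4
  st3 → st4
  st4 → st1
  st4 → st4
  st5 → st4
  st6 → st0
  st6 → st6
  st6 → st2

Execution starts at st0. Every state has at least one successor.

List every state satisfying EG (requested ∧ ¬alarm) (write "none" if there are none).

{st0, st2, st4}

States satisfying requested ∧ ¬alarm: {st0, st2, st4}.
States satisfying EG (requested ∧ ¬alarm): {st0, st2, st4}.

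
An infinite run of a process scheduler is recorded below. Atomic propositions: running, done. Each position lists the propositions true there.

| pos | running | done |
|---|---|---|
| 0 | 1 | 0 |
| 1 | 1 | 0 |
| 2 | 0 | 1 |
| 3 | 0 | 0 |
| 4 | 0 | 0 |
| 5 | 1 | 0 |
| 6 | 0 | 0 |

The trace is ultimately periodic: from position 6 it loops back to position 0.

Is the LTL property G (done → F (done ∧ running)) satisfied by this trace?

done → F (done ∧ running) must hold at every position from 0 onward. It fails at position 2, so G (done → F (done ∧ running)) is false.
Positions where done holds: 2.
Check F (done ∧ running) at each: 2→fails.

Does not hold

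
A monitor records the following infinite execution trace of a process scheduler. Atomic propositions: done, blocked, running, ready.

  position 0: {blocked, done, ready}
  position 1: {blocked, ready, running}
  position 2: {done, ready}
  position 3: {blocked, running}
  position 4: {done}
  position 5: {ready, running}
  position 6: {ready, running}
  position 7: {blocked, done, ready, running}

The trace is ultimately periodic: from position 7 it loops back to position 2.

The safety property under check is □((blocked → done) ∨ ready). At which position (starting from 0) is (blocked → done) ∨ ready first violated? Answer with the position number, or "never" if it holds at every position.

Check (blocked → done) ∨ ready at each position in order: 0 ✓, 1 ✓, 2 ✓.
At position 3 the labels are {blocked, running}, so (blocked → done) ∨ ready is false there. This is the first violation.

3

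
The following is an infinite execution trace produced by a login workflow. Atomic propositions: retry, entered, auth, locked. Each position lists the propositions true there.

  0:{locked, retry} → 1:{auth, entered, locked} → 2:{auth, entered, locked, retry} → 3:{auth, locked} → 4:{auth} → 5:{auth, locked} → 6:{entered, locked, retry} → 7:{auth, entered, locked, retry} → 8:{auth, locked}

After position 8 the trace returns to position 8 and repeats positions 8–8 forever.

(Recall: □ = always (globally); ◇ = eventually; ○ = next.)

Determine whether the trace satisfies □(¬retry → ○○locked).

¬retry → ○○locked holds at every position 0..8, and those are all positions ever visited, so □(¬retry → ○○locked) holds.
Positions where ¬retry holds: 1, 3, 4, 5, 8.
Check ○○locked at each: 1→ok, 3→ok, 4→ok, 5→ok, 8→ok.

Yes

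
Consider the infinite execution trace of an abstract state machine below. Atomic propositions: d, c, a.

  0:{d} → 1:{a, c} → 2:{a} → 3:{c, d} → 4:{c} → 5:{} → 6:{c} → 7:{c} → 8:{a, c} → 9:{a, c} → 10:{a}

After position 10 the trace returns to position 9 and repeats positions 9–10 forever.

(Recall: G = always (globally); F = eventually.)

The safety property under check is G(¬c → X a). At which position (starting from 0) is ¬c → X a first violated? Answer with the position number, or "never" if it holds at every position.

2

Check ¬c → X a at each position in order: 0 ✓, 1 ✓.
At position 2 the labels are {a} and the next position 3 has {c, d}, so ¬c → X a is false there. This is the first violation.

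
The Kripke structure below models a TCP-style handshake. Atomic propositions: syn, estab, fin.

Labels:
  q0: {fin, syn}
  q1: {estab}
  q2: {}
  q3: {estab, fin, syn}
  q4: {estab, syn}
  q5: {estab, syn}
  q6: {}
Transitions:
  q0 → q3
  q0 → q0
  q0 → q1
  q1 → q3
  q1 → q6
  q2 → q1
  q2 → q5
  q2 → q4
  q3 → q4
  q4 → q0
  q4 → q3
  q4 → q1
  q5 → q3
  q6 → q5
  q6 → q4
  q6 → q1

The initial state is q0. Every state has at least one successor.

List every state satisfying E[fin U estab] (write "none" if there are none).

States satisfying fin: {q0, q3}.
States satisfying estab: {q1, q3, q4, q5}.
States satisfying E[fin U estab]: {q0, q1, q3, q4, q5}.

{q0, q1, q3, q4, q5}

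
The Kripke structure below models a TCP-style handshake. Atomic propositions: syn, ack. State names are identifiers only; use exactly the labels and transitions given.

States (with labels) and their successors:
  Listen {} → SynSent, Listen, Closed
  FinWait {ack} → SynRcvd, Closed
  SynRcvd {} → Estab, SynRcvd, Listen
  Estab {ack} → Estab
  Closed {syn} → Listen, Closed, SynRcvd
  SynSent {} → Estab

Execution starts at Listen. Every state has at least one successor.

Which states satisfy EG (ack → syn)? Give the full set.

States satisfying ack → syn: {Listen, SynRcvd, Closed, SynSent}.
States satisfying EG (ack → syn): {Listen, SynRcvd, Closed}.

{Listen, SynRcvd, Closed}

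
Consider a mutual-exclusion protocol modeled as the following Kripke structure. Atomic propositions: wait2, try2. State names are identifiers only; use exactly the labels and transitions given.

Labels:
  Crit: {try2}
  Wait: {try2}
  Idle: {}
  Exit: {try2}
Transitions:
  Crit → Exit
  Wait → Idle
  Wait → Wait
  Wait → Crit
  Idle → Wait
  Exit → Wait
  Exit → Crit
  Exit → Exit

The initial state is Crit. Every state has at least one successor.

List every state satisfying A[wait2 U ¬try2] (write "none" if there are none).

{Idle}

States satisfying wait2: ∅.
States satisfying ¬try2: {Idle}.
States satisfying A[wait2 U ¬try2]: {Idle}.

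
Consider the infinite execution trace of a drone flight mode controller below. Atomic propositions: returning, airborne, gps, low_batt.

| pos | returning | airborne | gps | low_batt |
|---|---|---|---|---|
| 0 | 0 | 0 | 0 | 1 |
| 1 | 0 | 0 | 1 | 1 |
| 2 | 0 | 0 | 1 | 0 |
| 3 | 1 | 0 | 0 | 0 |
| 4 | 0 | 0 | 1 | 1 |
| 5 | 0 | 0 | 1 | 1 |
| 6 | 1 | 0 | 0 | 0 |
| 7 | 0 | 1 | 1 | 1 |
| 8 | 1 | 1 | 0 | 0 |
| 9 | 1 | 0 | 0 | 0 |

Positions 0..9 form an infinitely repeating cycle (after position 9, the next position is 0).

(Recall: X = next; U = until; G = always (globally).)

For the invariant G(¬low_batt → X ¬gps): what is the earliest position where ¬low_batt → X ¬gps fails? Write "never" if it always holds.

3

Check ¬low_batt → X ¬gps at each position in order: 0 ✓, 1 ✓, 2 ✓.
At position 3 the labels are {returning} and the next position 4 has {gps, low_batt}, so ¬low_batt → X ¬gps is false there. This is the first violation.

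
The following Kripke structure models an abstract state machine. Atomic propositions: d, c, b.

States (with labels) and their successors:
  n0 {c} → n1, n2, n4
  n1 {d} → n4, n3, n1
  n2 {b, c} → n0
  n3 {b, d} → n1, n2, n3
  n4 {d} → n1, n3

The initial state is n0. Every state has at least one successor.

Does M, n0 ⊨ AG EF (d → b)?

Yes

States satisfying EF (d → b): {n0, n1, n2, n3, n4}.
States satisfying AG EF (d → b): {n0, n1, n2, n3, n4}.
Every state reachable from n0 satisfies EF (d → b).
n0 ∈ Sat(AG EF (d → b)).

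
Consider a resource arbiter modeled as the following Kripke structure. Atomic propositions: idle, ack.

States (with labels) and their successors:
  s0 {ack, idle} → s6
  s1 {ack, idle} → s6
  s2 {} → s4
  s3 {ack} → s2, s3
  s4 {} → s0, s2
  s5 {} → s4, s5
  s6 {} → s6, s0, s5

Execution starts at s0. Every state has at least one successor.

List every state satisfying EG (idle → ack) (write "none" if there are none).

{s0, s1, s2, s3, s4, s5, s6}

States satisfying idle → ack: {s0, s1, s2, s3, s4, s5, s6}.
States satisfying EG (idle → ack): {s0, s1, s2, s3, s4, s5, s6}.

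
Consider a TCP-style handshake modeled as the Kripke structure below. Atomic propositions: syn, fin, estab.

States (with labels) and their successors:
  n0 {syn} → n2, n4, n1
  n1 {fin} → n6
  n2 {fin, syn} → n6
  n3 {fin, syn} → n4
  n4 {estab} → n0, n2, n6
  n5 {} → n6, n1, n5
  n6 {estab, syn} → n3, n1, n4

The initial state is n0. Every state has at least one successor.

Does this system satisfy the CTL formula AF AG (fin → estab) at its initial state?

States satisfying AG (fin → estab): ∅.
States satisfying AF AG (fin → estab): ∅.
There is a path from n0 along which AG (fin → estab) never holds.
n0 ∉ Sat(AF AG (fin → estab)).

No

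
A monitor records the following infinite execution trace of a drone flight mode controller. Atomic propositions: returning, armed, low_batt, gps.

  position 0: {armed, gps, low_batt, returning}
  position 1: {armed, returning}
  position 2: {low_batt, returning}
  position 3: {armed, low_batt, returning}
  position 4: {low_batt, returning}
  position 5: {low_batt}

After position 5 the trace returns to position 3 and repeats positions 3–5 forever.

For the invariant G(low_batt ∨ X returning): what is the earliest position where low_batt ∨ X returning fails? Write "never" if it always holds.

low_batt ∨ X returning holds at every position 0..5, and those are all the positions the trace ever visits, so the invariant G(low_batt ∨ X returning) is never violated.

never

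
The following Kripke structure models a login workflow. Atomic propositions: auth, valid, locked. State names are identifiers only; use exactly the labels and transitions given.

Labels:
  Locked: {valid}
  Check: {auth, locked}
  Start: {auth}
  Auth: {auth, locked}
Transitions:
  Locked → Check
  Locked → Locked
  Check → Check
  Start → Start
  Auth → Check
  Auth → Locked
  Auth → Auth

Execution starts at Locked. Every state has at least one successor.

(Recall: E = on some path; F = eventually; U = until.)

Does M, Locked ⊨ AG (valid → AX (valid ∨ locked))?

Yes

States satisfying valid → AX (valid ∨ locked): {Locked, Check, Start, Auth}.
States satisfying AG (valid → AX (valid ∨ locked)): {Locked, Check, Start, Auth}.
Every state reachable from Locked satisfies valid → AX (valid ∨ locked).
Locked ∈ Sat(AG (valid → AX (valid ∨ locked))).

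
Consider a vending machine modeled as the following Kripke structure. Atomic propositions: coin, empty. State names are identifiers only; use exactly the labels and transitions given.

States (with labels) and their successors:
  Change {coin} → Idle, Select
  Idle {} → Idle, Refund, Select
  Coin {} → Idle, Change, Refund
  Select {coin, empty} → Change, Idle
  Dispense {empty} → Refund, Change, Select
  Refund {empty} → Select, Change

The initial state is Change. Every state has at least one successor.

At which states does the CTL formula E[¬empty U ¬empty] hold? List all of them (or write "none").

States satisfying ¬empty: {Change, Idle, Coin}.
States satisfying E[¬empty U ¬empty]: {Change, Idle, Coin}.

{Change, Idle, Coin}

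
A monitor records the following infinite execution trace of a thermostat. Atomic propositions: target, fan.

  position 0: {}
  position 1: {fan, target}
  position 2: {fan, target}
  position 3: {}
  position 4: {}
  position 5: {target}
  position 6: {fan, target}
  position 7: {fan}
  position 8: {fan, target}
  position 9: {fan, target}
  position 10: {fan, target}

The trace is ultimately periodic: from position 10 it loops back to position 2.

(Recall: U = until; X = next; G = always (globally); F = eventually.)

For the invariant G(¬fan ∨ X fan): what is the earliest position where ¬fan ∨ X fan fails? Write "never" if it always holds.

Check ¬fan ∨ X fan at each position in order: 0 ✓, 1 ✓.
At position 2 the labels are {fan, target} and the next position 3 has {}, so ¬fan ∨ X fan is false there. This is the first violation.

2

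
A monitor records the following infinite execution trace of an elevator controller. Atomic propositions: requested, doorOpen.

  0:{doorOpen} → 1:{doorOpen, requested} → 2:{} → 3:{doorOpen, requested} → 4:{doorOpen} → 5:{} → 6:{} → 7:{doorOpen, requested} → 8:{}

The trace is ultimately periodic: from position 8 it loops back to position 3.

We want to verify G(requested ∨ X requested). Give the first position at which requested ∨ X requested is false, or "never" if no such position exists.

4

Check requested ∨ X requested at each position in order: 0 ✓, 1 ✓, 2 ✓, 3 ✓.
At position 4 the labels are {doorOpen} and the next position 5 has {}, so requested ∨ X requested is false there. This is the first violation.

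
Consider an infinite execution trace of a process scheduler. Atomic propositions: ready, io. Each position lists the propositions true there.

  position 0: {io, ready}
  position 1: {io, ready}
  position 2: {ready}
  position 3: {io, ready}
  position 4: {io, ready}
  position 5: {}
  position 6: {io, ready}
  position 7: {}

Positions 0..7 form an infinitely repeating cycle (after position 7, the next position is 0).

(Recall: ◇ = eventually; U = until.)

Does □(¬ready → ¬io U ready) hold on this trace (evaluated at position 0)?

Satisfied

¬ready → ¬io U ready holds at every position 0..7, and those are all positions ever visited, so □(¬ready → ¬io U ready) holds.
Positions where ¬ready holds: 5, 7.
Check ¬io U ready at each: 5→ok, 7→ok.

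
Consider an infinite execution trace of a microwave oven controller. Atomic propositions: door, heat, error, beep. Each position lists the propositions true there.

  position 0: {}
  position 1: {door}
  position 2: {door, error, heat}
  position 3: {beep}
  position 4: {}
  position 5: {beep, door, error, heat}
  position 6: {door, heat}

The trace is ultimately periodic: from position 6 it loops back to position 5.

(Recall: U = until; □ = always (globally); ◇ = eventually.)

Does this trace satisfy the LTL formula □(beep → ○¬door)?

Does not hold

beep → ○¬door must hold at every position from 0 onward. It fails at position 5, so □(beep → ○¬door) is false.
Positions where beep holds: 3, 5.
Check ○¬door at each: 3→ok, 5→fails.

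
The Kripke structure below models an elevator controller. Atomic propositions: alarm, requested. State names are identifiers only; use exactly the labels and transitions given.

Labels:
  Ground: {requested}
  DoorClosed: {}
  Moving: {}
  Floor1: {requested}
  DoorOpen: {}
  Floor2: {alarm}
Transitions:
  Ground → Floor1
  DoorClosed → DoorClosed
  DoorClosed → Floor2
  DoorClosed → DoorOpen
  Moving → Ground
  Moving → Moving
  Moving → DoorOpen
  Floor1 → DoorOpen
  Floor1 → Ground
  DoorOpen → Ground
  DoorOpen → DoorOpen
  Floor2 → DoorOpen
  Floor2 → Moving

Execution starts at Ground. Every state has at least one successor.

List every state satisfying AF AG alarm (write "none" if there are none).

States satisfying AG alarm: ∅.
States satisfying AF AG alarm: ∅.

none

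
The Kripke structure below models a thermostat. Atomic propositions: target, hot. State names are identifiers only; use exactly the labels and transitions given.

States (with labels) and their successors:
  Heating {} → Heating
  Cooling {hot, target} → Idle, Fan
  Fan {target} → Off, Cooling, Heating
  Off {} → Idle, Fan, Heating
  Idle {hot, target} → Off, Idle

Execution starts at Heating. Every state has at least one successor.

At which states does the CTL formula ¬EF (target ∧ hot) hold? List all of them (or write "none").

{Heating}

States satisfying target ∧ hot: {Cooling, Idle}.
States satisfying EF (target ∧ hot): {Cooling, Fan, Off, Idle}.
States satisfying ¬EF (target ∧ hot): {Heating}.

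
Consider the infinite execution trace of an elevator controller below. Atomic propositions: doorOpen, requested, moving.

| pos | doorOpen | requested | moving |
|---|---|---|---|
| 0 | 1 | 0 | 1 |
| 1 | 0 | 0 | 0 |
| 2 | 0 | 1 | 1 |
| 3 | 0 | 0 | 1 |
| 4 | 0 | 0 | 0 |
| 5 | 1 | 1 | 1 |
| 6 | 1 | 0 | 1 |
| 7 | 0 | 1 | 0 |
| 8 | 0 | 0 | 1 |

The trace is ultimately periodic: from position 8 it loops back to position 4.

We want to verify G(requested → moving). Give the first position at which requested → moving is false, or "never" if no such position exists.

7

Check requested → moving at each position in order: 0 ✓, 1 ✓, 2 ✓, 3 ✓, 4 ✓, 5 ✓, 6 ✓.
At position 7 the labels are {requested}, so requested → moving is false there. This is the first violation.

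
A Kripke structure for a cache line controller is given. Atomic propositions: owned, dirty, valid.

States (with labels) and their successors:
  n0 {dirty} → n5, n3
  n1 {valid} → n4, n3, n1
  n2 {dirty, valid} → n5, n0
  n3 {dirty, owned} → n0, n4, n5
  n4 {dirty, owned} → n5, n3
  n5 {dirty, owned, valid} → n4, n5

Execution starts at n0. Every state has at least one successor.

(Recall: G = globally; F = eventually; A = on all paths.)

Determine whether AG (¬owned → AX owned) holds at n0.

States satisfying ¬owned → AX owned: {n0, n3, n4, n5}.
States satisfying AG (¬owned → AX owned): {n0, n3, n4, n5}.
Every state reachable from n0 satisfies ¬owned → AX owned.
n0 ∈ Sat(AG (¬owned → AX owned)).

Satisfied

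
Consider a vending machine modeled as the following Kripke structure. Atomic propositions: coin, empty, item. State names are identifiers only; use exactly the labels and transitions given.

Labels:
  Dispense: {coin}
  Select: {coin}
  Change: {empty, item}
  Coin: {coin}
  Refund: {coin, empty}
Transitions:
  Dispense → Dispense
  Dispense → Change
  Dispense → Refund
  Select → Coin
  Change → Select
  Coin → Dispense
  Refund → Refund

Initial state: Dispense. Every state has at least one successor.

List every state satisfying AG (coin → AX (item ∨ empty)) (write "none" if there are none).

States satisfying coin → AX (item ∨ empty): {Change, Refund}.
States satisfying AG (coin → AX (item ∨ empty)): {Refund}.

{Refund}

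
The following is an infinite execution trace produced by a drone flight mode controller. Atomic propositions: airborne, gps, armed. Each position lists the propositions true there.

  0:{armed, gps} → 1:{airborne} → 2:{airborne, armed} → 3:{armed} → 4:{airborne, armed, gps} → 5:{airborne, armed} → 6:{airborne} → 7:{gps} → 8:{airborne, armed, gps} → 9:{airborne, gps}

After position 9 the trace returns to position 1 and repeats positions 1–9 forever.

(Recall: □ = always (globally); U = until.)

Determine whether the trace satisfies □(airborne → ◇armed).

airborne → ◇armed holds at every position 0..9, and those are all positions ever visited, so □(airborne → ◇armed) holds.
Positions where airborne holds: 1, 2, 4, 5, 6, 8, 9.
Check ◇armed at each: 1→ok, 2→ok, 4→ok, 5→ok, 6→ok, 8→ok, 9→ok.

Satisfied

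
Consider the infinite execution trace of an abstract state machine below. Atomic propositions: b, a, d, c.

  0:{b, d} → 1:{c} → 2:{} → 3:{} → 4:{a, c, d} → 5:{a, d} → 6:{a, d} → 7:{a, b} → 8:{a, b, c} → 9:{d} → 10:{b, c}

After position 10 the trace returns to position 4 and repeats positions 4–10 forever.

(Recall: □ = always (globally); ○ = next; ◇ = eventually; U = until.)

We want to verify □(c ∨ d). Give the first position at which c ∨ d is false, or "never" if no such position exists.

Check c ∨ d at each position in order: 0 ✓, 1 ✓.
At position 2 the labels are {}, so c ∨ d is false there. This is the first violation.

2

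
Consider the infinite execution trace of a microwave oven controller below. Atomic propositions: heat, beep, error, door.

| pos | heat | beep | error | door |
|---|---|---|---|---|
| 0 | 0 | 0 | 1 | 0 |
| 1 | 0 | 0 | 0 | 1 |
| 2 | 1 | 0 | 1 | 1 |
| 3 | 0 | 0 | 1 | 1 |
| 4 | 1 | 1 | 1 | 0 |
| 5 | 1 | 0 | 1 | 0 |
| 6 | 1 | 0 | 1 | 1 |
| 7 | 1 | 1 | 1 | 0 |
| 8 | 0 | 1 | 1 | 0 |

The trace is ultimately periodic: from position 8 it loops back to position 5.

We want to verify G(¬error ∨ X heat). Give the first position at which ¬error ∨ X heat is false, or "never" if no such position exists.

0

At position 0 the labels are {error} and the next position 1 has {door}, so ¬error ∨ X heat is false there. This is the first violation.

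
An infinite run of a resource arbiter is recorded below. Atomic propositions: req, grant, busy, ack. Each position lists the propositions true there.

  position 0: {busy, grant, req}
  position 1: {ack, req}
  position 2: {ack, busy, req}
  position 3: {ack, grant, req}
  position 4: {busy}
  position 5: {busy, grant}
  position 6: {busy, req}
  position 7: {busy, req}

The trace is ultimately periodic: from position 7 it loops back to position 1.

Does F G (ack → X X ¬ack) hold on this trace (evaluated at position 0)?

G (ack → X X ¬ack) is false at every position 0..7, so it never becomes true and F G (ack → X X ¬ack) fails.

No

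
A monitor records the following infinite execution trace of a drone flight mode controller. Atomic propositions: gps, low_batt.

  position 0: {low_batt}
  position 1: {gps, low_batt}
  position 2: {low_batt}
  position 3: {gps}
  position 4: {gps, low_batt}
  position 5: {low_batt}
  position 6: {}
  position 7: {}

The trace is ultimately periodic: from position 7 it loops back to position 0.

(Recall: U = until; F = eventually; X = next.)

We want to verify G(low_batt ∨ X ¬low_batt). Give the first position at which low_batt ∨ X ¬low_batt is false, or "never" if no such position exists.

Check low_batt ∨ X ¬low_batt at each position in order: 0 ✓, 1 ✓, 2 ✓.
At position 3 the labels are {gps} and the next position 4 has {gps, low_batt}, so low_batt ∨ X ¬low_batt is false there. This is the first violation.

3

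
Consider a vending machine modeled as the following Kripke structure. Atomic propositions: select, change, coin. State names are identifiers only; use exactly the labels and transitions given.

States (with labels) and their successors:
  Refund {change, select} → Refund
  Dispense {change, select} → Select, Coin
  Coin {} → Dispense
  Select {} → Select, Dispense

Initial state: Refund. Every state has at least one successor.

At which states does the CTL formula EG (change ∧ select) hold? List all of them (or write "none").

{Refund}

States satisfying change ∧ select: {Refund, Dispense}.
States satisfying EG (change ∧ select): {Refund}.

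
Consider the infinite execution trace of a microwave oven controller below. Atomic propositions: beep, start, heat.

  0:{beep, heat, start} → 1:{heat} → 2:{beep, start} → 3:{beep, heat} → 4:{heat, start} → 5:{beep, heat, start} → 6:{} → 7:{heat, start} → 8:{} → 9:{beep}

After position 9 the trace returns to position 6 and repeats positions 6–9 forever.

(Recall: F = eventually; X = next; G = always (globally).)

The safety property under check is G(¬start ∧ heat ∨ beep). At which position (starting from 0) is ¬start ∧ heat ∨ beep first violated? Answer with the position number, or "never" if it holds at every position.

Check ¬start ∧ heat ∨ beep at each position in order: 0 ✓, 1 ✓, 2 ✓, 3 ✓.
At position 4 the labels are {heat, start}, so ¬start ∧ heat ∨ beep is false there. This is the first violation.

4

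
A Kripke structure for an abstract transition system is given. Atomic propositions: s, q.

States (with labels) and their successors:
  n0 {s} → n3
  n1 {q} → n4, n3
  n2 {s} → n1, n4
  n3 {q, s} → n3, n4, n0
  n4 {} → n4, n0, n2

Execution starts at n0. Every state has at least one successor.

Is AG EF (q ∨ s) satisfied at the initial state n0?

States satisfying EF (q ∨ s): {n0, n1, n2, n3, n4}.
States satisfying AG EF (q ∨ s): {n0, n1, n2, n3, n4}.
Every state reachable from n0 satisfies EF (q ∨ s).
n0 ∈ Sat(AG EF (q ∨ s)).

Holds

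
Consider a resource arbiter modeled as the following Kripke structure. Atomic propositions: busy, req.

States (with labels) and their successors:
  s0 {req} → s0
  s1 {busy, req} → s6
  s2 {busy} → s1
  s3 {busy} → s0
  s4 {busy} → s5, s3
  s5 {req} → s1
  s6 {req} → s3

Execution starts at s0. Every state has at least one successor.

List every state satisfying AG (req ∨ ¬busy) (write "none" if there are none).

States satisfying req ∨ ¬busy: {s0, s1, s5, s6}.
States satisfying AG (req ∨ ¬busy): {s0}.

{s0}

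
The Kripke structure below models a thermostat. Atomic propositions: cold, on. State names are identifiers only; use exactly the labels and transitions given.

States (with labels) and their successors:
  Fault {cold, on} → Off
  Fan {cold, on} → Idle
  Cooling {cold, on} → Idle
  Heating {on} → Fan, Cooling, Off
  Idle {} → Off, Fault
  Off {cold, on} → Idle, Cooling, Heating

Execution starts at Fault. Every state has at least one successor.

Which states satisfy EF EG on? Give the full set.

{Fault, Fan, Cooling, Heating, Idle, Off}

States satisfying EG on: {Fault, Heating, Off}.
States satisfying EF EG on: {Fault, Fan, Cooling, Heating, Idle, Off}.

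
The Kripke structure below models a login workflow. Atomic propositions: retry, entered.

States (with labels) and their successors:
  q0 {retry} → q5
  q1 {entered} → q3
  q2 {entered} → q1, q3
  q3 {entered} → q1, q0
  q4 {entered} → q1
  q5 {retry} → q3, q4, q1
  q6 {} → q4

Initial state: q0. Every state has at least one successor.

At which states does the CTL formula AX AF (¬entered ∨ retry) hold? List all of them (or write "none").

{q0}

States satisfying AF (¬entered ∨ retry): {q0, q5, q6}.
States satisfying AX AF (¬entered ∨ retry): {q0}.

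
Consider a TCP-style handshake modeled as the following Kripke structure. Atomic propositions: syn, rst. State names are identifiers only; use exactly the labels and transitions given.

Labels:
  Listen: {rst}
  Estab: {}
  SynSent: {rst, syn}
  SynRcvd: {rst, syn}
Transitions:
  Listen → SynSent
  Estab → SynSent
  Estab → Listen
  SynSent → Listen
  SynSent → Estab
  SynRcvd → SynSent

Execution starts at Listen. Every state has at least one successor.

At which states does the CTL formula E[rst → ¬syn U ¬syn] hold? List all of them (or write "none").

States satisfying rst → ¬syn: {Listen, Estab}.
States satisfying ¬syn: {Listen, Estab}.
States satisfying E[rst → ¬syn U ¬syn]: {Listen, Estab}.

{Listen, Estab}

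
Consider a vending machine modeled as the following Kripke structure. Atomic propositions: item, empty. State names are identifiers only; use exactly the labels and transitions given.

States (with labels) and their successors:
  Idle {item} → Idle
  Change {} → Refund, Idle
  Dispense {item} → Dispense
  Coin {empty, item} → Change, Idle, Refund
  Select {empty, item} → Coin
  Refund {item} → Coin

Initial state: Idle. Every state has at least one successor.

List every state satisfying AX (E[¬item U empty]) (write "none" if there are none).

States satisfying E[¬item U empty]: {Coin, Select}.
States satisfying AX (E[¬item U empty]): {Select, Refund}.

{Select, Refund}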